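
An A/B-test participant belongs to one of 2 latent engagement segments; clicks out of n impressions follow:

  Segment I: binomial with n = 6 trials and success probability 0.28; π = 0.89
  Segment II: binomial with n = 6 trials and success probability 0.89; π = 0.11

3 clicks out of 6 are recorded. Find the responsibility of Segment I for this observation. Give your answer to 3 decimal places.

Posterior ∝ prior × likelihood, so P(k | x) ∝ π_k f_k(x); normalise over all components.
Binomial probabilities:
  p_I = 0.163871
  p_II = 0.0187663
Prior × likelihood for each component:
  π_I·p_I = 0.89 × 0.163871 = 0.145845
  π_II·p_II = 0.11 × 0.0187663 = 0.00206429
Denominator: 0.145845 + 0.00206429 = 0.147909
So the posterior for Segment I is 0.145845 / 0.147909 ≈ 0.986.

0.986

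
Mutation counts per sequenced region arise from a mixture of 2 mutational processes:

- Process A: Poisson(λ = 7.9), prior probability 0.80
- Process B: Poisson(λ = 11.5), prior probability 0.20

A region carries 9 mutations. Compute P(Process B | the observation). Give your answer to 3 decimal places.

0.167

Posterior ∝ prior × likelihood, so P(k | x) ∝ P(Z=k) f_k(x); normalise over all components.
Evaluate each component's likelihood at the observed value:
  f_A = e^(−7.9)·7.9^9/9! = 0.122449
  f_B = e^(−11.5)·11.5^9/9! = 0.0982044
Unnormalised posteriors:
  P(Z=A)·f_A = 0.80 × 0.122449 = 0.097959
  P(Z=B)·f_B = 0.20 × 0.0982044 = 0.0196409
Sum: 0.097959 + 0.0196409 = 0.1176
Responsibility of Process B: 0.0196409 / 0.1176 ≈ 0.167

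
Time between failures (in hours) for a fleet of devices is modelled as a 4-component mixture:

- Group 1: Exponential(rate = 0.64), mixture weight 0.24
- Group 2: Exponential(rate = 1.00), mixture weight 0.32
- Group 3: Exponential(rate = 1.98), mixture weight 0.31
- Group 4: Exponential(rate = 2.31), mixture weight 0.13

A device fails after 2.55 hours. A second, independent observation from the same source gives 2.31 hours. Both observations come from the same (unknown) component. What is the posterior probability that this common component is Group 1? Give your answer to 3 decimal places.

0.630

Apply Bayes' rule: the posterior for each component is proportional to its prior times its likelihood at x.
Since both observations come from the same component, the likelihood for component k is f_k(x₁)·f_k(x₂).
  p_1 = [0.64·e^(−0.64·2.55) = 0.64·e^(−1.6320) = 0.125144] × [0.145921] = 0.0182612
  p_2 = [1.00·e^(−1.00·2.55) = 1.00·e^(−2.5500) = 0.0780817] × [0.0992613] = 0.00775048
  p_3 = [1.98·e^(−1.98·2.55) = 1.98·e^(−5.0490) = 0.0127032] × [0.020431] = 0.000259538
  p_4 = [2.31·e^(−2.31·2.55) = 2.31·e^(−5.8905) = 0.00638852] × [0.0111218] = 7.10515e-05
Multiply by the mixture weights:
  π_1·p_1 = 0.24 × 0.0182612 = 0.0043827
  π_2·p_2 = 0.32 × 0.00775048 = 0.00248015
  π_3·p_3 = 0.31 × 0.000259538 = 8.04569e-05
  π_4·p_4 = 0.13 × 7.10515e-05 = 9.2367e-06
Sum: 0.0043827 + 0.00248015 + 8.04569e-05 + 9.2367e-06 = 0.00695255
Responsibility of Group 1: 0.0043827 / 0.00695255 ≈ 0.630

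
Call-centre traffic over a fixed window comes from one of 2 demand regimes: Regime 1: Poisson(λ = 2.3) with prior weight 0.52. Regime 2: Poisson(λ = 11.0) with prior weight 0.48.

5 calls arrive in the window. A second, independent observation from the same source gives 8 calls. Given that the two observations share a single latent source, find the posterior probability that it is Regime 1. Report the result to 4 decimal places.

0.0539

P(component k | x) = π_k·f_k(x) / marginal(x), where marginal(x) = Σ_j π_j·f_j(x).
Since both observations come from the same component, the likelihood for component k is f_k(x₁)·f_k(x₂).
  f_1 = [0.053775] × [0.00194726] = 0.000104714
  f_2 = [0.0224152] × [0.0887936] = 0.00199033
Multiply by the mixture weights:
  π_1·f_1 = 0.52 × 0.000104714 = 5.44514e-05
  π_2·f_2 = 0.48 × 0.00199033 = 0.000955357
Evidence: 5.44514e-05 + 0.000955357 = 0.00100981
Responsibility of Regime 1: 5.44514e-05 / 0.00100981 ≈ 0.0539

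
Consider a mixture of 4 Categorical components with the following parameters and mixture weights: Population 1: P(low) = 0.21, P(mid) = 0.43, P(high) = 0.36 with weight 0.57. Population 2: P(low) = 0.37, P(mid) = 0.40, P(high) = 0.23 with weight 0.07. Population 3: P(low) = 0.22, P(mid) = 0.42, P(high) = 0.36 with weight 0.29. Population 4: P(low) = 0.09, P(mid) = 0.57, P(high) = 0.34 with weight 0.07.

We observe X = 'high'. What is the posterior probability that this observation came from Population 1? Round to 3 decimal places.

0.587

P(component k | x) = w_k·f_k(x) / marginal(x), where marginal(x) = Σ_j w_j·f_j(x).
Evaluate each component's likelihood at the observed value:
  p_1 = P(high | comp) = 0.36
  p_2 = P(high | comp) = 0.23
  p_3 = P(high | comp) = 0.36
  p_4 = P(high | comp) = 0.34
Prior × likelihood for each component:
  w_1·p_1 = 0.57 × 0.36 = 0.2052
  w_2·p_2 = 0.07 × 0.23 = 0.0161
  w_3·p_3 = 0.29 × 0.36 = 0.1044
  w_4·p_4 = 0.07 × 0.34 = 0.0238
Sum: 0.2052 + 0.0161 + 0.1044 + 0.0238 = 0.3495
P(Population 1 | 'high') = 0.2052 / 0.3495 ≈ 0.587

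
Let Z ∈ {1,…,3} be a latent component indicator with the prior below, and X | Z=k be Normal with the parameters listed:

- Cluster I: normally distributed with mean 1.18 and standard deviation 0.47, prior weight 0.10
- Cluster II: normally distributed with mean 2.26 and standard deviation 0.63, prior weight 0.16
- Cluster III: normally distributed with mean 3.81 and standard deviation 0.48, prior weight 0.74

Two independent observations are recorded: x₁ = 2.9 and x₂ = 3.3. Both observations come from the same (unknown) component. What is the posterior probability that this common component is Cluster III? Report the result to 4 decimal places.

0.8309

By Bayes' theorem, P(k | x) = w_k f_k(x) / Σ_j w_j f_j(x).
Since both observations come from the same component, the likelihood for component k is f_k(x₁)·f_k(x₂).
  p_I = [(1/(0.47·√(2π)))·exp(−(2.9−1.18)²/(2·0.47²)) = 0.848813·exp(-6.69624) = 0.00104875] × [3.24164e-05] = 3.39967e-08
  p_II = [(1/(0.63·√(2π)))·exp(−(2.9−2.26)²/(2·0.63²)) = 0.633242·exp(-0.51600) = 0.377985] × [0.162113] = 0.0612761
  p_III = [(1/(0.48·√(2π)))·exp(−(2.9−3.81)²/(2·0.48²)) = 0.831130·exp(-1.79709) = 0.137785] × [0.472639] = 0.0651226
Multiply by the mixture weights:
  w_I·p_I = 0.10 × 3.39967e-08 = 3.39967e-09
  w_II·p_II = 0.16 × 0.0612761 = 0.00980418
  w_III·p_III = 0.74 × 0.0651226 = 0.0481907
Evidence: 3.39967e-09 + 0.00980418 + 0.0481907 = 0.0579949
Responsibility of Cluster III: 0.0481907 / 0.0579949 ≈ 0.8309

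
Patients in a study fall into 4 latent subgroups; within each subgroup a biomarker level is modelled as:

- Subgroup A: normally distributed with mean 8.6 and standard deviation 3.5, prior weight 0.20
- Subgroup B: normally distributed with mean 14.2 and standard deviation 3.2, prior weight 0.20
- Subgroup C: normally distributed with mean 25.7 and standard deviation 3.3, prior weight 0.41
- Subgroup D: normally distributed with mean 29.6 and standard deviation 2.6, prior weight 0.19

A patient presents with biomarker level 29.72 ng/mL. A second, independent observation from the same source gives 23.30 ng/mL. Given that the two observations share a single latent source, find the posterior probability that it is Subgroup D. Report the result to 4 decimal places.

0.0977

The responsibility of component k is π_k f_k(x) divided by Σ_j π_j f_j(x).
Since both observations come from the same component, the likelihood for component k is f_k(x₁)·f_k(x₂).
  f_A = [1.41236e-09] × [1.68409e-05] = 2.37854e-14
  f_B = [9.72555e-07] × [0.0021863] = 2.12629e-09
  f_C = [0.0575648] × [0.0927986] = 0.00534193
  f_D = [0.153276] × [0.00814704] = 0.00124875
Multiply by the mixture weights:
  π_A·f_A = 0.20 × 2.37854e-14 = 4.75708e-15
  π_B·f_B = 0.20 × 2.12629e-09 = 4.25259e-10
  π_C·f_C = 0.41 × 0.00534193 = 0.00219019
  π_D·f_D = 0.19 × 0.00124875 = 0.000237262
Marginal: 4.75708e-15 + 4.25259e-10 + 0.00219019 + 0.000237262 = 0.00242745
So the posterior for Subgroup D is 0.000237262 / 0.00242745 ≈ 0.0977.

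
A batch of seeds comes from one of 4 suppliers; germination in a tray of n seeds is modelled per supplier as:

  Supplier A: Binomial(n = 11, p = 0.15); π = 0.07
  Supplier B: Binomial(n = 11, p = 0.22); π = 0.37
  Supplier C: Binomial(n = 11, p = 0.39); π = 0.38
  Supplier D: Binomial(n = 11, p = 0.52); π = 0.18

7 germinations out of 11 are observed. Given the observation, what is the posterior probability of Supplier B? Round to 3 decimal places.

P(component k | x) = w_k·f_k(x) / marginal(x), where marginal(x) = Σ_j w_j·f_j(x).
Component likelihoods at x = 7 germinations out of 11:
  L_A = C(11,7)·0.15^7·0.85^4 = 330·1.70859e-06·0.522006 = 0.000294326
  L_B = C(11,7)·0.22^7·0.78^4 = 330·2.49436e-05·0.370151 = 0.00304685
  L_C = C(11,7)·0.39^7·0.61^4 = 330·0.00137231·0.138458 = 0.0627026
  L_D = C(11,7)·0.52^7·0.48^4 = 330·0.0102807·0.0530842 = 0.180095
Prior × likelihood for each component:
  w_A·L_A = 0.07 × 0.000294326 = 2.06028e-05
  w_B·L_B = 0.37 × 0.00304685 = 0.00112733
  w_C·L_C = 0.38 × 0.0627026 = 0.023827
  w_D·L_D = 0.18 × 0.180095 = 0.0324171
Evidence: 2.06028e-05 + 0.00112733 + 0.023827 + 0.0324171 = 0.0573921
Responsibility of Supplier B: 0.00112733 / 0.0573921 ≈ 0.020

0.020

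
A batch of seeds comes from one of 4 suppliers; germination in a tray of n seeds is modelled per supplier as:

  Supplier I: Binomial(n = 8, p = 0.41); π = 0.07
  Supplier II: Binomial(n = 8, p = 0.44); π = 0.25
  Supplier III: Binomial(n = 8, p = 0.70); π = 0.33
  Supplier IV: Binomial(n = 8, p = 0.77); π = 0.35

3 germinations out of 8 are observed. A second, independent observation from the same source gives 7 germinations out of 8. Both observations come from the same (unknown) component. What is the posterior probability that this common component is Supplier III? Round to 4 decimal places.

0.5193

Posterior ∝ prior × likelihood, so P(k | x) ∝ π_k f_k(x); normalise over all components.
Since both observations come from the same component, the likelihood for component k is f_k(x₁)·f_k(x₂).
  f_I = [0.27593] × [0.0091924] = 0.00253646
  f_II = [0.262716] × [0.0143036] = 0.00375779
  f_III = [0.0466754] × [0.19765] = 0.00922542
  f_IV = [0.0164551] × [0.295293] = 0.00485906
Prior × likelihood for each component:
  π_I·f_I = 0.07 × 0.00253646 = 0.000177552
  π_II·f_II = 0.25 × 0.00375779 = 0.000939448
  π_III·f_III = 0.33 × 0.00922542 = 0.00304439
  π_IV·f_IV = 0.35 × 0.00485906 = 0.00170067
Marginal: 0.000177552 + 0.000939448 + 0.00304439 + 0.00170067 = 0.00586206
P(Supplier III | x₁, x₂) ≈ 0.5193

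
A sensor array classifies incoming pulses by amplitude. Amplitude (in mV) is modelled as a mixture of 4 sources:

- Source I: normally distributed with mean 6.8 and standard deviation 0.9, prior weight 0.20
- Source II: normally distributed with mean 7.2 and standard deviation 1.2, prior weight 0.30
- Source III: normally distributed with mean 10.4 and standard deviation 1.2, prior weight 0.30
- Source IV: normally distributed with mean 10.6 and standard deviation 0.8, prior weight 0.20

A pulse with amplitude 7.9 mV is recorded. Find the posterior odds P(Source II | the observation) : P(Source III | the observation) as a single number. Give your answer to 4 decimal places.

7.3891

Posterior odds = (π_i f_i(x)) / (π_j f_j(x)); the normalising sum cancels.
Normal densities:
  p_I = (1/(0.9·√(2π)))·exp(−(7.9−6.8)²/(2·0.9²)) = 0.443269·exp(-0.74691) = 0.210033
  p_II = (1/(1.2·√(2π)))·exp(−(7.9−7.2)²/(2·1.2²)) = 0.332452·exp(-0.17014) = 0.280439
  p_III = (1/(1.2·√(2π)))·exp(−(7.9−10.4)²/(2·1.2²)) = 0.332452·exp(-2.17014) = 0.0379533
  p_IV = (1/(0.8·√(2π)))·exp(−(7.9−10.6)²/(2·0.8²)) = 0.498678·exp(-5.69531) = 0.0016764
Odds = (0.30/0.30) × (0.280439/0.0379533) = 1 × 7.38906 ≈ 7.3891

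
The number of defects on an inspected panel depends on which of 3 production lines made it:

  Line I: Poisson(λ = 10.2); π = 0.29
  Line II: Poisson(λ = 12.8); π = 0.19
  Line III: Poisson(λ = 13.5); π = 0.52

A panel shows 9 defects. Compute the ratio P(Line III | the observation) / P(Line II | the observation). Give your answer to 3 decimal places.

2.195

Only the two components matter; the odds are (π_i f_i(x)) / (π_j f_j(x)).
Poisson probabilities:
  f_I = e^(−10.2)·10.2^9/9! = 0.122415
  f_II = e^(−12.8)·12.8^9/9! = 0.0701709
  f_III = e^(−13.5)·13.5^9/9! = 0.0562685
Posterior odds = (π_III·f_III) / (π_II·f_II) = (0.52·0.0562685) / (0.19·0.0701709) = 0.0292596 / 0.0133325 ≈ 2.195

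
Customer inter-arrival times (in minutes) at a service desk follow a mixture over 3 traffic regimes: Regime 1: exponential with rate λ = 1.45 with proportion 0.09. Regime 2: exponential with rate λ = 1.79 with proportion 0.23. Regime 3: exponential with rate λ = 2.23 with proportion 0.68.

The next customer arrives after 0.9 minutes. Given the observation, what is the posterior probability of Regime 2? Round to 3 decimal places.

By Bayes' theorem, P(k | x) = P(Z=k) f_k(x) / Σ_j P(Z=j) f_j(x).
Evaluate each component's likelihood at the observed value:
  f_1 = 0.3932
  f_2 = 0.357441
  f_3 = 0.299692
Unnormalised posteriors:
  P(Z=1)·f_1 = 0.09 × 0.3932 = 0.035388
  P(Z=2)·f_2 = 0.23 × 0.357441 = 0.0822115
  P(Z=3)·f_3 = 0.68 × 0.299692 = 0.203791
Sum: 0.035388 + 0.0822115 + 0.203791 = 0.32139
Responsibility of Regime 2: 0.0822115 / 0.32139 ≈ 0.256

0.256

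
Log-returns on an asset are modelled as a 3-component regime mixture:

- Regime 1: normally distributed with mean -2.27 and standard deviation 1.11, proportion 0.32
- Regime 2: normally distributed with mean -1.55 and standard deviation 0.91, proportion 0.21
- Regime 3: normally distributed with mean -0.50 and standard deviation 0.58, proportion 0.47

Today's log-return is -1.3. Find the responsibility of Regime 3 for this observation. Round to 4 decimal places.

P(component k | x) = w_k·f_k(x) / marginal(x), where marginal(x) = Σ_j w_j·f_j(x).
Component likelihoods at x = -1.3:
  p_1 = (1/(1.11·√(2π)))·exp(−(-1.3−-2.27)²/(2·1.11²)) = 0.359407·exp(-0.38183) = 0.245336
  p_2 = (1/(0.91·√(2π)))·exp(−(-1.3−-1.55)²/(2·0.91²)) = 0.438398·exp(-0.03774) = 0.422163
  p_3 = (1/(0.58·√(2π)))·exp(−(-1.3−-0.50)²/(2·0.58²)) = 0.687832·exp(-0.95125) = 0.265681
Multiply by the mixture weights:
  w_1·p_1 = 0.32 × 0.245336 = 0.0785075
  w_2·p_2 = 0.21 × 0.422163 = 0.0886541
  w_3·p_3 = 0.47 × 0.265681 = 0.12487
Denominator: 0.0785075 + 0.0886541 + 0.12487 = 0.292032
So the posterior for Regime 3 is 0.12487 / 0.292032 ≈ 0.4276.

0.4276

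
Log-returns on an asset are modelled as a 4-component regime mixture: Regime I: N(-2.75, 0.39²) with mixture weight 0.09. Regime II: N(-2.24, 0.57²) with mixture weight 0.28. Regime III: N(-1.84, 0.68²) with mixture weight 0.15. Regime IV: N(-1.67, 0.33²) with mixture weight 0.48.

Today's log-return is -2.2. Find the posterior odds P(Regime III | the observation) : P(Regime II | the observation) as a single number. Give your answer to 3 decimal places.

The posterior odds equal the prior odds times the likelihood ratio: (P(Z=i)/P(Z=j))·(f_i(x)/f_j(x)).
Normal densities:
  p_I = 0.378423
  p_II = 0.698177
  p_III = 0.509964
  p_IV = 0.332874
Odds = (0.15/0.28) × (0.509964/0.698177) = 0.535714 × 0.730422 ≈ 0.391

0.391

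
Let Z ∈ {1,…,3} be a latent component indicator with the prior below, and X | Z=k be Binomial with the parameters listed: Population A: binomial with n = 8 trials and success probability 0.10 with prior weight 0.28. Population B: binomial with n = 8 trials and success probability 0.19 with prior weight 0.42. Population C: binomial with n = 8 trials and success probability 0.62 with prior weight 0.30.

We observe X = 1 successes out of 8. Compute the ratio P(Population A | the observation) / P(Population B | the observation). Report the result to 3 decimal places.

0.734

The posterior odds equal the prior odds times the likelihood ratio: (w_i/w_j)·(f_i(x)/f_j(x)).
Evaluate each component's likelihood at the observed value:
  f_A = 0.382638
  f_B = 0.347727
  f_C = 0.00567501
0.107139 / 0.146045 ≈ 0.734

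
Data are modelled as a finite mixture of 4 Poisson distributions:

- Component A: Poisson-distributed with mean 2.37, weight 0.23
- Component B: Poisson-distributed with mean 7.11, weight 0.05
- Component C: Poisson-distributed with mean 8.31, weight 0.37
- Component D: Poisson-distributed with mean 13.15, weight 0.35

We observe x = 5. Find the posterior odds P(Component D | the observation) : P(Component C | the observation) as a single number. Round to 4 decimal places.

Only the two components matter; the odds are (π_i f_i(x)) / (π_j f_j(x)).
Evaluate each component's likelihood at the observed value:
  L_A = 0.0582482
  L_B = 0.12369
  L_C = 0.0812525
  L_D = 0.00637493
Odds = (0.35/0.37) × (0.00637493/0.0812525) = 0.945946 × 0.0784582 ≈ 0.0742

0.0742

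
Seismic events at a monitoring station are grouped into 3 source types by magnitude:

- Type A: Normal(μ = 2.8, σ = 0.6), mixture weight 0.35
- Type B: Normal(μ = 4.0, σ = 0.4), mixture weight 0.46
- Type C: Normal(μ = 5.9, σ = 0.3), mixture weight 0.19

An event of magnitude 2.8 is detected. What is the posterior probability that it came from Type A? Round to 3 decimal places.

0.979

The responsibility of component k is π_k f_k(x) divided by Σ_j π_j f_j(x).
Evaluate each component's likelihood at the observed value:
  p_A = 0.664904
  p_B = 0.0110796
  p_C = 8.65544e-24
Prior × likelihood for each component:
  π_A·p_A = 0.35 × 0.664904 = 0.232716
  π_B·p_B = 0.46 × 0.0110796 = 0.00509663
  π_C·p_C = 0.19 × 8.65544e-24 = 1.64453e-24
Marginal: 0.232716 + 0.00509663 + 1.64453e-24 = 0.237813
So the posterior for Type A is 0.232716 / 0.237813 ≈ 0.979.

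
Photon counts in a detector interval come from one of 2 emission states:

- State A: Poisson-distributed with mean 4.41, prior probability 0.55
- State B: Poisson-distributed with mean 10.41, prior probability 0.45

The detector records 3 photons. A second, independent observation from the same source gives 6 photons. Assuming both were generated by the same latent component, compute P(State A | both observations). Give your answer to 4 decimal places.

0.9887

By Bayes' theorem, P(k | x) = w_k f_k(x) / Σ_j w_j f_j(x).
Since both observations come from the same component, the likelihood for component k is f_k(x₁)·f_k(x₂).
  f_A = [e^(−4.41)·4.41^3/3! = 0.17375] × [0.124182] = 0.0215768
  f_B = [e^(−10.41)·10.41^3/3! = 0.00566494] × [0.0532557] = 0.000301691
Weight by the priors:
  w_A·f_A = 0.55 × 0.0215768 = 0.0118672
  w_B·f_B = 0.45 × 0.000301691 = 0.000135761
Sum: 0.0118672 + 0.000135761 = 0.012003
So the posterior for State A is 0.0118672 / 0.012003 ≈ 0.9887.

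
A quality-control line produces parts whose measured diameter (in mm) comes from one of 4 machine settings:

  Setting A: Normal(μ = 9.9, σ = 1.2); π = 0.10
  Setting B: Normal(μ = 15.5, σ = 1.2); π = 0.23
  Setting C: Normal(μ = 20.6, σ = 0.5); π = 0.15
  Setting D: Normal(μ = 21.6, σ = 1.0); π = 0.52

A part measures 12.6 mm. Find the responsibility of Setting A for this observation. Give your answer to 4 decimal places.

0.3908

Posterior ∝ prior × likelihood, so P(k | x) ∝ π_k f_k(x); normalise over all components.
Component likelihoods at x = 12.6 mm:
  L_A = (1/(1.2·√(2π)))·exp(−(12.6−9.9)²/(2·1.2²)) = 0.332452·exp(-2.53125) = 0.0264497
  L_B = (1/(1.2·√(2π)))·exp(−(12.6−15.5)²/(2·1.2²)) = 0.332452·exp(-2.92014) = 0.0179279
  L_C = (1/(0.5·√(2π)))·exp(−(12.6−20.6)²/(2·0.5²)) = 0.797885·exp(-128.00000) = 2.05233e-56
  L_D = (1/(1.0·√(2π)))·exp(−(12.6−21.6)²/(2·1.0²)) = 0.398942·exp(-40.50000) = 1.02798e-18
Multiply by the mixture weights:
  π_A·L_A = 0.10 × 0.0264497 = 0.00264497
  π_B·L_B = 0.23 × 0.0179279 = 0.00412341
  π_C·L_C = 0.15 × 2.05233e-56 = 3.07849e-57
  π_D·L_D = 0.52 × 1.02798e-18 = 5.34548e-19
Marginal: 0.00264497 + 0.00412341 + 3.07849e-57 + 5.34548e-19 = 0.00676838
P(Setting A | the observation) ≈ 0.3908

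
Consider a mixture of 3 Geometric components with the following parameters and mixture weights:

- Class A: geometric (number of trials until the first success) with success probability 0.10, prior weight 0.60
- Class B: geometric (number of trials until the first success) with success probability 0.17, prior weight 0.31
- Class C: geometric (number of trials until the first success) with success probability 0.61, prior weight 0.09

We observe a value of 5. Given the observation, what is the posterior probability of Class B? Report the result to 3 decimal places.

0.381

The responsibility of component k is w_k f_k(x) divided by Σ_j w_j f_j(x).
Component likelihoods at x = 5:
  p_A = 0.06561
  p_B = 0.0806791
  p_C = 0.014112
Unnormalised posteriors:
  w_A·p_A = 0.60 × 0.06561 = 0.039366
  w_B·p_B = 0.31 × 0.0806791 = 0.0250105
  w_C·p_C = 0.09 × 0.014112 = 0.00127008
Normaliser: 0.039366 + 0.0250105 + 0.00127008 = 0.0656466
Responsibility of Class B: 0.0250105 / 0.0656466 ≈ 0.381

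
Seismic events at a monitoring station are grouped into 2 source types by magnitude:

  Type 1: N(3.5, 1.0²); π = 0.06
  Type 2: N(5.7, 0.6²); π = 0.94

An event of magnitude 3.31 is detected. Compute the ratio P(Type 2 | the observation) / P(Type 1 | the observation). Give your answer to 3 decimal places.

0.010

Posterior odds = (P(Z=i) f_i(x)) / (P(Z=j) f_j(x)); the normalising sum cancels.
Component likelihoods at x = 3.31:
  L_1 = (1/(1.0·√(2π)))·exp(−(3.31−3.5)²/(2·1.0²)) = 0.398942·exp(-0.01805) = 0.391806
  L_2 = (1/(0.6·√(2π)))·exp(−(3.31−5.7)²/(2·0.6²)) = 0.664904·exp(-7.93347) = 0.000238394
0.000224091 / 0.0235084 ≈ 0.010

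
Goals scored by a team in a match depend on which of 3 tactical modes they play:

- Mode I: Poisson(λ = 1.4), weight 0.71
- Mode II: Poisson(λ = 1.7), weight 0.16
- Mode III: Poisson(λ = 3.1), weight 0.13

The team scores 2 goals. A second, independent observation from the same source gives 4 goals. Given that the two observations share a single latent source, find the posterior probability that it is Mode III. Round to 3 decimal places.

By Bayes' theorem, P(k | x) = π_k f_k(x) / Σ_j π_j f_j(x).
Since both observations come from the same component, the likelihood for component k is f_k(x₁)·f_k(x₂).
  p_I = [0.241665] × [0.039472] = 0.00953899
  p_II = [0.263978] × [0.0635746] = 0.0167823
  p_III = [0.216461] × [0.17335] = 0.0375235
Weight by the priors:
  π_I·p_I = 0.71 × 0.00953899 = 0.00677268
  π_II·p_II = 0.16 × 0.0167823 = 0.00268517
  π_III·p_III = 0.13 × 0.0375235 = 0.00487805
Marginal: 0.00677268 + 0.00268517 + 0.00487805 = 0.0143359
P(Mode III | x) ≈ 0.340

0.340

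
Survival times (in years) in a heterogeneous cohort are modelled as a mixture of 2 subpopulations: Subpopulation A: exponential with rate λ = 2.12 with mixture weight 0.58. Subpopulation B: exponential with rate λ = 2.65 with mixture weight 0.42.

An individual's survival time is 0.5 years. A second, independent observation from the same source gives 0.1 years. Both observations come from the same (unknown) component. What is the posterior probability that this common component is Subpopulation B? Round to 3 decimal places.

0.452

By Bayes' theorem, P(k | x) = π_k f_k(x) / Σ_j π_j f_j(x).
Since both observations come from the same component, the likelihood for component k is f_k(x₁)·f_k(x₂).
  f_A = [2.12·e^(−2.12·0.5) = 2.12·e^(−1.0600) = 0.734486] × [1.71501] = 1.25965
  f_B = [2.65·e^(−2.65·0.5) = 2.65·e^(−1.3250) = 0.704378] × [2.0331] = 1.43207
Prior × likelihood for each component:
  π_A·f_A = 0.58 × 1.25965 = 0.730596
  π_B·f_B = 0.42 × 1.43207 = 0.601468
Sum: 0.730596 + 0.601468 = 1.33206
P(Subpopulation B | x) ≈ 0.452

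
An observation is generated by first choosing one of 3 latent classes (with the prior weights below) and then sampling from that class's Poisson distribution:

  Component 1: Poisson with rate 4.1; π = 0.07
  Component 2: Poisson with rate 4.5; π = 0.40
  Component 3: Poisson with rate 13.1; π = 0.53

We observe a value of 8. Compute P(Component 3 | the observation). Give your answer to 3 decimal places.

0.528

P(component k | x) = π_k·f_k(x) / marginal(x), where marginal(x) = Σ_j π_j·f_j(x).
Poisson probabilities:
  L_1 = 0.0328203
  L_2 = 0.0463292
  L_3 = 0.0439939
Unnormalised posteriors:
  π_1·L_1 = 0.07 × 0.0328203 = 0.00229742
  π_2·L_2 = 0.40 × 0.0463292 = 0.0185317
  π_3·L_3 = 0.53 × 0.0439939 = 0.0233167
Evidence: 0.00229742 + 0.0185317 + 0.0233167 = 0.0441458
Responsibility of Component 3: 0.0233167 / 0.0441458 ≈ 0.528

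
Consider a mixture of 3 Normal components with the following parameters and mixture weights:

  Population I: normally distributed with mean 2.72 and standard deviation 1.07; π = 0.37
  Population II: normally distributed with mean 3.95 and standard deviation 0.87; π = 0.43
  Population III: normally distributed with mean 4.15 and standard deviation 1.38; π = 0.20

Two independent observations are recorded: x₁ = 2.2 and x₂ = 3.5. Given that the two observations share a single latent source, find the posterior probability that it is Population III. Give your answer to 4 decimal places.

0.1081

P(component k | x) = π_k·f_k(x) / marginal(x), where marginal(x) = Σ_j π_j·f_j(x).
Since both observations come from the same component, the likelihood for component k is f_k(x₁)·f_k(x₂).
  p_I = [(1/(1.07·√(2π)))·exp(−(2.2−2.72)²/(2·1.07²)) = 0.372843·exp(-0.11809) = 0.331315] × [0.285847] = 0.0947055
  p_II = [(1/(0.87·√(2π)))·exp(−(2.2−3.95)²/(2·0.87²)) = 0.458554·exp(-2.02305) = 0.0606442] × [0.40114] = 0.0243268
  p_III = [(1/(1.38·√(2π)))·exp(−(2.2−4.15)²/(2·1.38²)) = 0.289089·exp(-0.99835) = 0.106526] × [0.258735] = 0.027562
Unnormalised posteriors:
  π_I·p_I = 0.37 × 0.0947055 = 0.035041
  π_II·p_II = 0.43 × 0.0243268 = 0.0104605
  π_III·p_III = 0.20 × 0.027562 = 0.0055124
Sum: 0.035041 + 0.0104605 + 0.0055124 = 0.051014
So the posterior for Population III is 0.0055124 / 0.051014 ≈ 0.1081.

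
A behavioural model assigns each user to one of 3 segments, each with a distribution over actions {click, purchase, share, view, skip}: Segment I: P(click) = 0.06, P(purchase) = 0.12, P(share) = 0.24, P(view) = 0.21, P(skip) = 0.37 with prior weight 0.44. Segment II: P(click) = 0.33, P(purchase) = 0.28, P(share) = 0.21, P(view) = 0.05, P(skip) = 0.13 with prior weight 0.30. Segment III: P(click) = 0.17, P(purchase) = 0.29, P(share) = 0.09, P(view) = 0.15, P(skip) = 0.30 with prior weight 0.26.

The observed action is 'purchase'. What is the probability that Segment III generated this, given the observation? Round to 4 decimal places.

0.3553

The responsibility of component k is w_k f_k(x) divided by Σ_j w_j f_j(x).
Evaluate each component's likelihood at the observed value:
  p_I = P(purchase | comp) = 0.12
  p_II = P(purchase | comp) = 0.28
  p_III = P(purchase | comp) = 0.29
Prior × likelihood for each component:
  w_I·p_I = 0.44 × 0.12 = 0.0528
  w_II·p_II = 0.30 × 0.28 = 0.084
  w_III·p_III = 0.26 × 0.29 = 0.0754
Normaliser: 0.0528 + 0.084 + 0.0754 = 0.2122
P(Segment III | data) = 0.0754 / 0.2122 ≈ 0.3553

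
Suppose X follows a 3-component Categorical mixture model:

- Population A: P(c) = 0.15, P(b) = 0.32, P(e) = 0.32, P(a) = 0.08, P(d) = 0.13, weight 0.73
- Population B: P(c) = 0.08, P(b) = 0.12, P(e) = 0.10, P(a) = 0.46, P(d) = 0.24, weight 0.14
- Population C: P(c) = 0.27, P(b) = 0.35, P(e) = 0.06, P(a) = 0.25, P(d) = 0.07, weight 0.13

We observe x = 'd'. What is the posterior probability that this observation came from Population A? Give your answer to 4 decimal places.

0.6897

The responsibility of component k is w_k f_k(x) divided by Σ_j w_j f_j(x).
Evaluate each component's likelihood at the observed value:
  p_A = P(d | comp) = 0.13
  p_B = P(d | comp) = 0.24
  p_C = P(d | comp) = 0.07
Multiply by the mixture weights:
  w_A·p_A = 0.73 × 0.13 = 0.0949
  w_B·p_B = 0.14 × 0.24 = 0.0336
  w_C·p_C = 0.13 × 0.07 = 0.0091
Normaliser: 0.0949 + 0.0336 + 0.0091 = 0.1376
Responsibility of Population A: 0.0949 / 0.1376 ≈ 0.6897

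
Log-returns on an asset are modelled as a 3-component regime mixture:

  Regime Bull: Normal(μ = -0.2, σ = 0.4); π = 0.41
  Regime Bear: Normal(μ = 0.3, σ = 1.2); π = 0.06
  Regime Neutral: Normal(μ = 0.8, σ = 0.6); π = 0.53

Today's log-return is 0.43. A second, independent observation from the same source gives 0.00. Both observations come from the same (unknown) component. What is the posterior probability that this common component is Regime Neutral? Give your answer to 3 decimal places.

By Bayes' theorem, P(k | x) = π_k f_k(x) / Σ_j π_j f_j(x).
Since both observations come from the same component, the likelihood for component k is f_k(x₁)·f_k(x₂).
  f_Bull = [0.288529] × [0.880163] = 0.253952
  f_Bear = [0.330507] × [0.322223] = 0.106497
  f_Neutral = [0.549772] × [0.27335] = 0.15028
Unnormalised posteriors:
  π_Bull·f_Bull = 0.41 × 0.253952 = 0.104121
  π_Bear·f_Bear = 0.06 × 0.106497 = 0.00638982
  π_Neutral·f_Neutral = 0.53 × 0.15028 = 0.0796485
Denominator: 0.104121 + 0.00638982 + 0.0796485 = 0.190159
P(Regime Neutral | x) ≈ 0.419

0.419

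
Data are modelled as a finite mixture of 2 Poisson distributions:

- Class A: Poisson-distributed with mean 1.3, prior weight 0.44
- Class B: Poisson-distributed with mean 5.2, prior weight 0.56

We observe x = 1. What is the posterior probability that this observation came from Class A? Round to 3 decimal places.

Apply Bayes' rule: the posterior for each component is proportional to its prior times its likelihood at x.
Poisson probabilities:
  L_A = e^(−1.3)·1.3^1/1! = 0.354291
  L_B = e^(−5.2)·5.2^1/1! = 0.0286861
Unnormalised posteriors:
  P(Z=A)·L_A = 0.44 × 0.354291 = 0.155888
  P(Z=B)·L_B = 0.56 × 0.0286861 = 0.0160642
Sum: 0.155888 + 0.0160642 = 0.171952
P(Class A | 1) ≈ 0.907

0.907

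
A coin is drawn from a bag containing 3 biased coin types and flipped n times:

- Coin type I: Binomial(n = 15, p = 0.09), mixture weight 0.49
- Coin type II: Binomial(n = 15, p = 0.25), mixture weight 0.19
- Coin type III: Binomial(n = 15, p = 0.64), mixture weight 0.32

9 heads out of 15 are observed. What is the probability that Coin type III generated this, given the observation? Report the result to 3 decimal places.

0.990

Posterior ∝ prior × likelihood, so P(k | x) ∝ π_k f_k(x); normalise over all components.
Component likelihoods at x = 9 heads out of 15:
  p_I = C(15,9)·0.09^9·0.91^6 = 5005·3.8742e-10·0.567869 = 1.10112e-06
  p_II = C(15,9)·0.25^9·0.75^6 = 5005·3.8147e-06·0.177979 = 0.00339807
  p_III = C(15,9)·0.64^9·0.36^6 = 5005·0.0180144·0.00217678 = 0.196263
Weight by the priors:
  π_I·p_I = 0.49 × 1.10112e-06 = 5.39549e-07
  π_II·p_II = 0.19 × 0.00339807 = 0.000645632
  π_III·p_III = 0.32 × 0.196263 = 0.0628042
Denominator: 5.39549e-07 + 0.000645632 + 0.0628042 = 0.0634504
Responsibility of Coin type III: 0.0628042 / 0.0634504 ≈ 0.990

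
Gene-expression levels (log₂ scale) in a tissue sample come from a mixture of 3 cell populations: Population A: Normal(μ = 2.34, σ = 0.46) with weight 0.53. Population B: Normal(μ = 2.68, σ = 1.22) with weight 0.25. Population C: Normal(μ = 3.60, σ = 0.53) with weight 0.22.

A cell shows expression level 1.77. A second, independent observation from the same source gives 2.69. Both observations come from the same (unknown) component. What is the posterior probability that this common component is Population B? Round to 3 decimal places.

P(component k | x) = π_k·f_k(x) / marginal(x), where marginal(x) = Σ_j π_j·f_j(x).
Since both observations come from the same component, the likelihood for component k is f_k(x₁)·f_k(x₂).
  f_A = [(1/(0.46·√(2π)))·exp(−(1.77−2.34)²/(2·0.46²)) = 0.867266·exp(-0.76772) = 0.402471] × [0.649293] = 0.261322
  f_B = [(1/(1.22·√(2π)))·exp(−(1.77−2.68)²/(2·1.22²)) = 0.327002·exp(-0.27818) = 0.247592] × [0.326991] = 0.0809602
  f_C = [(1/(0.53·√(2π)))·exp(−(1.77−3.60)²/(2·0.53²)) = 0.752721·exp(-5.96102) = 0.00193998] × [0.172377] = 0.000334407
Prior × likelihood for each component:
  π_A·f_A = 0.53 × 0.261322 = 0.138501
  π_B·f_B = 0.25 × 0.0809602 = 0.0202401
  π_C·f_C = 0.22 × 0.000334407 = 7.35696e-05
Evidence: 0.138501 + 0.0202401 + 7.35696e-05 = 0.158814
P(Population B | x₁, x₂) = 0.0202401 / 0.158814 ≈ 0.127

0.127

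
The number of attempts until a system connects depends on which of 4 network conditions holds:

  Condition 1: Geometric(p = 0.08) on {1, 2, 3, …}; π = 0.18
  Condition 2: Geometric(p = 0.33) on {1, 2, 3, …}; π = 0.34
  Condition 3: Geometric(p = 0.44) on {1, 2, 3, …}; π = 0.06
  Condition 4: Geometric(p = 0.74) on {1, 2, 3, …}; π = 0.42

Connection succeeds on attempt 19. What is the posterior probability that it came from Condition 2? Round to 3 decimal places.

Posterior ∝ prior × likelihood, so P(k | x) ∝ w_k f_k(x); normalise over all components.
Evaluate each component's likelihood at the observed value:
  f_1 = 0.0178349
  f_2 = 0.000244265
  f_3 = 1.29074e-05
  f_4 = 2.18148e-11
Unnormalised posteriors:
  w_1·f_1 = 0.18 × 0.0178349 = 0.00321028
  w_2·f_2 = 0.34 × 0.000244265 = 8.30499e-05
  w_3·f_3 = 0.06 × 1.29074e-05 = 7.74441e-07
  w_4·f_4 = 0.42 × 2.18148e-11 = 9.16223e-12
Normaliser: 0.00321028 + 8.30499e-05 + 7.74441e-07 + 9.16223e-12 = 0.00329411
Responsibility of Condition 2: 8.30499e-05 / 0.00329411 ≈ 0.025

0.025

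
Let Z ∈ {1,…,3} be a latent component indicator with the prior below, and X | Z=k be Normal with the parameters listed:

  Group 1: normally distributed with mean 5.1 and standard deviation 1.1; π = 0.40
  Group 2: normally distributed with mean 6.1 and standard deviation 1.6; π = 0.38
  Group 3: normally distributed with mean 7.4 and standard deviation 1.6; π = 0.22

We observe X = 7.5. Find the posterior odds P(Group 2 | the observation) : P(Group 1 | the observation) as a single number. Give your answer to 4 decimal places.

Only the two components matter; the odds are (π_i f_i(x)) / (π_j f_j(x)).
Evaluate each component's likelihood at the observed value:
  p_1 = (1/(1.1·√(2π)))·exp(−(7.5−5.1)²/(2·1.1²)) = 0.362675·exp(-2.38017) = 0.0335602
  p_2 = (1/(1.6·√(2π)))·exp(−(7.5−6.1)²/(2·1.6²)) = 0.249339·exp(-0.38281) = 0.170034
  p_3 = (1/(1.6·√(2π)))·exp(−(7.5−7.4)²/(2·1.6²)) = 0.249339·exp(-0.00195) = 0.248852
Posterior odds = (π_2·p_2) / (π_1·p_1) = (0.38·0.170034) / (0.40·0.0335602) = 0.0646131 / 0.0134241 ≈ 4.8132

4.8132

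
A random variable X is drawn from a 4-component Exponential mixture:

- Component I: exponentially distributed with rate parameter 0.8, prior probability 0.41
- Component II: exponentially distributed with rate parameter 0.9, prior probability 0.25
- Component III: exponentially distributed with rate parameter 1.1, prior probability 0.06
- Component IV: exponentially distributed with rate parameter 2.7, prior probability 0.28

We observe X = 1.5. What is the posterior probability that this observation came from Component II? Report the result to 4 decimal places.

By Bayes' theorem, P(k | x) = w_k f_k(x) / Σ_j w_j f_j(x).
Component likelihoods at x = 1.5:
  f_I = 0.8·e^(−0.8·1.5) = 0.8·e^(−1.2000) = 0.240955
  f_II = 0.9·e^(−0.9·1.5) = 0.9·e^(−1.3500) = 0.233316
  f_III = 1.1·e^(−1.1·1.5) = 1.1·e^(−1.6500) = 0.211255
  f_IV = 2.7·e^(−2.7·1.5) = 2.7·e^(−4.0500) = 0.0470404
Weight by the priors:
  w_I·f_I = 0.41 × 0.240955 = 0.0987917
  w_II·f_II = 0.25 × 0.233316 = 0.0583291
  w_III·f_III = 0.06 × 0.211255 = 0.0126753
  w_IV·f_IV = 0.28 × 0.0470404 = 0.0131713
Evidence: 0.0987917 + 0.0583291 + 0.0126753 + 0.0131713 = 0.182967
Responsibility of Component II: 0.0583291 / 0.182967 ≈ 0.3188

0.3188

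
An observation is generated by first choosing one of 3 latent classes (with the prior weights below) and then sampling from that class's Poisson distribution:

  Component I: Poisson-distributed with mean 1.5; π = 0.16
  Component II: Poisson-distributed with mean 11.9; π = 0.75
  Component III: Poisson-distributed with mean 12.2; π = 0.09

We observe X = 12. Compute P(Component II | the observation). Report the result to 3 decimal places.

By Bayes' theorem, P(k | x) = π_k f_k(x) / Σ_j π_j f_j(x).
Component likelihoods at x = 12:
  p_I = 6.04389e-08
  p_II = 0.11432
  p_III = 0.11418
Weight by the priors:
  π_I·p_I = 0.16 × 6.04389e-08 = 9.67022e-09
  π_II·p_II = 0.75 × 0.11432 = 0.08574
  π_III·p_III = 0.09 × 0.11418 = 0.0102762
Sum: 9.67022e-09 + 0.08574 + 0.0102762 = 0.0960162
P(Component II | 12) ≈ 0.893

0.893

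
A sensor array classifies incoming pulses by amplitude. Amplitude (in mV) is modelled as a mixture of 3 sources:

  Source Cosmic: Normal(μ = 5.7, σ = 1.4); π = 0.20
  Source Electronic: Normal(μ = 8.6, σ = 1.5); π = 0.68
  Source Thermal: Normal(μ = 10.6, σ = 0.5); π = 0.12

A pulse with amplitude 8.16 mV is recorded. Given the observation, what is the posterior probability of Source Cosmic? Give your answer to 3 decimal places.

0.066

Posterior ∝ prior × likelihood, so P(k | x) ∝ w_k f_k(x); normalise over all components.
Evaluate each component's likelihood at the observed value:
  L_Cosmic = (1/(1.4·√(2π)))·exp(−(8.16−5.7)²/(2·1.4²)) = 0.284959·exp(-1.54378) = 0.0608596
  L_Electronic = (1/(1.5·√(2π)))·exp(−(8.16−8.6)²/(2·1.5²)) = 0.265962·exp(-0.04302) = 0.254762
  L_Thermal = (1/(0.5·√(2π)))·exp(−(8.16−10.6)²/(2·0.5²)) = 0.797885·exp(-11.90720) = 5.37909e-06
Unnormalised posteriors:
  w_Cosmic·L_Cosmic = 0.20 × 0.0608596 = 0.0121719
  w_Electronic·L_Electronic = 0.68 × 0.254762 = 0.173238
  w_Thermal·L_Thermal = 0.12 × 5.37909e-06 = 6.45491e-07
Denominator: 0.0121719 + 0.173238 + 6.45491e-07 = 0.185411
P(Source Cosmic | data) = 0.0121719 / 0.185411 ≈ 0.066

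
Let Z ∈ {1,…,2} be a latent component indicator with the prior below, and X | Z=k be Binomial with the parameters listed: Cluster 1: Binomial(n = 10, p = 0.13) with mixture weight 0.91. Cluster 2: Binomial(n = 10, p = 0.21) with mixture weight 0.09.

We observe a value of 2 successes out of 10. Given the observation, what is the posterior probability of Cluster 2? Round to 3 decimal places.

0.107

By Bayes' theorem, P(k | x) = w_k f_k(x) / Σ_j w_j f_j(x).
Component likelihoods at x = 2 successes out of 10:
  f_1 = C(10,2)·0.13^2·0.87^8 = 45·0.0169·0.328212 = 0.249605
  f_2 = C(10,2)·0.21^2·0.79^8 = 45·0.0441·0.151711 = 0.30107
Weight by the priors:
  w_1·f_1 = 0.91 × 0.249605 = 0.227141
  w_2·f_2 = 0.09 × 0.30107 = 0.0270963
Normaliser: 0.227141 + 0.0270963 = 0.254237
Responsibility of Cluster 2: 0.0270963 / 0.254237 ≈ 0.107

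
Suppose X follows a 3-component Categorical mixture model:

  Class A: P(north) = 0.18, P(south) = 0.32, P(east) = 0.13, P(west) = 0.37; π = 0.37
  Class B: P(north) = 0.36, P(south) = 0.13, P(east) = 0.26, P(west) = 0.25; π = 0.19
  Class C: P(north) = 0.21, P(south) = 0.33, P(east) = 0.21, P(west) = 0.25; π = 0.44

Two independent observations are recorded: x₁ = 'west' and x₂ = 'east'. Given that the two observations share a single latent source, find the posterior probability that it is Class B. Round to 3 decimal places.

0.232

Apply Bayes' rule: the posterior for each component is proportional to its prior times its likelihood at x.
Since both observations come from the same component, the likelihood for component k is f_k(x₁)·f_k(x₂).
  p_A = [P(west | comp) = 0.37] × [0.13] = 0.0481
  p_B = [P(west | comp) = 0.25] × [0.26] = 0.065
  p_C = [P(west | comp) = 0.25] × [0.21] = 0.0525
Multiply by the mixture weights:
  π_A·p_A = 0.37 × 0.0481 = 0.017797
  π_B·p_B = 0.19 × 0.065 = 0.01235
  π_C·p_C = 0.44 × 0.0525 = 0.0231
Evidence: 0.017797 + 0.01235 + 0.0231 = 0.053247
P(Class B | x₁,x₂) = 0.01235 / 0.053247 ≈ 0.232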